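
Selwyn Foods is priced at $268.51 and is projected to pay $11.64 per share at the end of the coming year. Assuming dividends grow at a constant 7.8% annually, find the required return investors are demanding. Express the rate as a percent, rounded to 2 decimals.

Rearranging the constant-growth DDM: r = D₁/P₀ + g.
r = 11.6400 / 268.51 + 0.078 = 0.04335 + 0.078 = 0.12135

12.14%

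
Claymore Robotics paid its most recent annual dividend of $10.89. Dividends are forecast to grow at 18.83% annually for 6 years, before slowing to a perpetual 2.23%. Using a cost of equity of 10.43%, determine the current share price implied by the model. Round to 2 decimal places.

$295.90

Two-stage DDM. Project D₁…D_6 at 0.1883, terminal growth 0.0223, discount at r = 0.1043.
D_1 = 12.9406
D_2 = 15.3773
D_3 = 18.2728
D_4 = 21.7136
D_5 = 25.8023
D_6 = 30.6609
Terminal value at t=6: TV = D_7/(r−g) = 31.3446/(0.1043−0.0223) = 382.2513
P₀ = 12.9406/(1+0.1043)^1 + 15.3773/(1+0.1043)^2 + 18.2728/(1+0.1043)^3 + 21.7136/(1+0.1043)^4 + 25.8023/(1+0.1043)^5 + 30.6609/(1+0.1043)^6 + 382.2513/(1+0.1043)^6 = 295.8952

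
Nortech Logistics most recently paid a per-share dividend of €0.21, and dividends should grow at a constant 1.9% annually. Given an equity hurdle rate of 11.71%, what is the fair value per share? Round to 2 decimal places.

Gordon growth model: P₀ = D₁/(r − g). D₁ = 0.21 × (1 + 0.019) = 0.2140.
P₀ = 0.2140 / (0.1171 − 0.019) = 0.2140 / 0.0981 = 2.1813

€2.18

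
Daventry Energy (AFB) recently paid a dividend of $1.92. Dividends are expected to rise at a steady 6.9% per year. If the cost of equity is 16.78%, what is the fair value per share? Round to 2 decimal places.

$20.77

Gordon growth model: P₀ = D₁/(r − g). D₁ = 1.92 × (1 + 0.069) = 2.0525.
P₀ = 2.0525 / (0.1678 − 0.069) = 2.0525 / 0.0988 = 20.7741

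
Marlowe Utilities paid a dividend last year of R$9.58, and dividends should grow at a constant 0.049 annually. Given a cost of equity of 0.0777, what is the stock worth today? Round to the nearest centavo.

Gordon growth model: P₀ = D₁/(r − g). D₁ = 9.58 × (1 + 0.049) = 10.0494.
P₀ = 10.0494 / (0.0777 − 0.049) = 10.0494 / 0.0287 = 350.1540

R$350.15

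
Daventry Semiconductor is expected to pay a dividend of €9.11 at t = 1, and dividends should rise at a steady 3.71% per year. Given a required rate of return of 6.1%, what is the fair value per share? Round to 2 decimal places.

€381.17

Gordon growth model: P₀ = D₁/(r − g), with D₁ = 9.11 given directly.
P₀ = 9.1100 / (0.061 − 0.0371) = 9.1100 / 0.0239 = 381.1715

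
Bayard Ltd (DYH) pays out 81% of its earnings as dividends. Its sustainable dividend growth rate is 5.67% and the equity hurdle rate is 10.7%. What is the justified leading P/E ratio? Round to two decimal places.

16.10

Justified leading P/E = b/(r−g) = 0.81/(0.107−0.0567) = 16.1034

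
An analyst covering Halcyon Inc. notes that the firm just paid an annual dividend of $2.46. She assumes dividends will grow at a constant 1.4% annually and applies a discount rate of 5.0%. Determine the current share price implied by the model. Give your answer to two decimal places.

$69.29

Gordon growth model: P₀ = D₁/(r − g). D₁ = 2.46 × (1 + 0.014) = 2.4944.
P₀ = 2.4944 / (0.05 − 0.014) = 2.4944 / 0.036 = 69.2900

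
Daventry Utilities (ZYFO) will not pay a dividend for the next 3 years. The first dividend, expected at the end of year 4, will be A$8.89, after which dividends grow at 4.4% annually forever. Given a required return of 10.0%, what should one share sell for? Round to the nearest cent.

Deferred-dividend DDM. At t=3 the remaining stream is a growing perpetuity with first payment D_4 = 8.89.
V_3 = D_4/(r−g) = 8.89/(0.1−0.044) = 158.7500
P₀ = V_3/(1+r)^3 = 158.7500/(1+0.1)^3 = 119.2712

A$119.27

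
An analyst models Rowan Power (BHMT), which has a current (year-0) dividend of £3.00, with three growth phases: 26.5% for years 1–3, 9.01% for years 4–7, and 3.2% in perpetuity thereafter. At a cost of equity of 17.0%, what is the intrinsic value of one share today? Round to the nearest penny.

Three-stage DDM. Project D₁…D_7; terminal Gordon value at t=7 with g = 0.032; discount at r = 0.17.
D_1 = 3.7950
D_2 = 4.8007
D_3 = 6.0729
D_4 = 6.6200
D_5 = 7.2165
D_6 = 7.8667
D_7 = 8.5755
TV_7 = 8.8499/(0.17−0.032) = 64.1296
P₀ = Σ Dₜ/(1+r)ᵗ + TV_7/(1+r)^7 = 44.6583

£44.66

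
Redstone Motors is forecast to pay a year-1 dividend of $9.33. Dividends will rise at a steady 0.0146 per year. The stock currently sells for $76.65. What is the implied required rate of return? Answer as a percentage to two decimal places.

Rearranging the constant-growth DDM: r = D₁/P₀ + g.
r = 9.3300 / 76.65 + 0.0146 = 0.12172 + 0.0146 = 0.13632

13.63%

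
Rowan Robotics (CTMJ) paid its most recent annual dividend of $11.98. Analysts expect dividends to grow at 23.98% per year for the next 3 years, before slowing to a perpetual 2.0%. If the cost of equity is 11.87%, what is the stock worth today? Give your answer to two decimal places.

Two-stage DDM. Project D₁…D_3 at 0.2398, terminal growth 0.02, discount at r = 0.1187.
D_1 = 14.8528
D_2 = 18.4145
D_3 = 22.8303
Terminal value at t=3: TV = D_4/(r−g) = 23.2869/(0.1187−0.02) = 235.9363
P₀ = 14.8528/(1+0.1187)^1 + 18.4145/(1+0.1187)^2 + 22.8303/(1+0.1187)^3 + 235.9363/(1+0.1187)^3 = 212.8187

$212.82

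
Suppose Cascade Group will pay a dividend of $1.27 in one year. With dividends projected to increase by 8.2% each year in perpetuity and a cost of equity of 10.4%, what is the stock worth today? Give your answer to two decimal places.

$57.73

Gordon growth model: P₀ = D₁/(r − g), with D₁ = 1.27 given directly.
P₀ = 1.2700 / (0.104 − 0.082) = 1.2700 / 0.022 = 57.7273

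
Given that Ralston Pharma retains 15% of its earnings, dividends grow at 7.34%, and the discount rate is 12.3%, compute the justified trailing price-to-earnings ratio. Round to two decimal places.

Payout ratio b = 1 − 0.15 = 0.85.
Justified trailing P/E = b(1+g)/(r−g) = 0.85×(1+0.0734)/(0.123−0.0734) = 18.3950

18.39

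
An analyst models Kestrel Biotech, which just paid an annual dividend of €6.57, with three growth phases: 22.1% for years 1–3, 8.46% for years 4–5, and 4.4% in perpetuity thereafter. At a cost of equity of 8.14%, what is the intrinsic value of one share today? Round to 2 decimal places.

Three-stage DDM. Project D₁…D_5; terminal Gordon value at t=5 with g = 0.044; discount at r = 0.0814.
D_1 = 8.0220
D_2 = 9.7948
D_3 = 11.9595
D_4 = 12.9713
D_5 = 14.0686
TV_5 = 14.6876/(0.0814−0.044) = 392.7177
P₀ = Σ Dₜ/(1+r)ᵗ + TV_5/(1+r)^5 = 309.8003

€309.80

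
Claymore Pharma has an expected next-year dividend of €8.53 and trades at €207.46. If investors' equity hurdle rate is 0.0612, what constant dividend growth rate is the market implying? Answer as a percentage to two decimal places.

2.01%

From P₀ = D₁/(r − g), the implied growth is g = r − D₁/P₀.
g = 0.0612 − 8.53/207.46 = 0.0612 − 0.04112 = 0.02008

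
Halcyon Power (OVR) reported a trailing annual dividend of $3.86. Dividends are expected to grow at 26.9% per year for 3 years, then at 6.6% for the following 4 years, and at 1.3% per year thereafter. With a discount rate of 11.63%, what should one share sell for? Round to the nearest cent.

Three-stage DDM. Project D₁…D_7; terminal Gordon value at t=7 with g = 0.013; discount at r = 0.1163.
D_1 = 4.8983
D_2 = 6.2160
D_3 = 7.8881
D_4 = 8.4087
D_5 = 8.9637
D_6 = 9.5553
D_7 = 10.1859
TV_7 = 10.3184/(0.1163−0.013) = 99.8873
P₀ = Σ Dₜ/(1+r)ᵗ + TV_7/(1+r)^7 = 81.5295

$81.53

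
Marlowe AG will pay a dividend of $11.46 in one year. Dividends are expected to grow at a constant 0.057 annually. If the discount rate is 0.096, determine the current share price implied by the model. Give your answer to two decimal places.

$293.85

Gordon growth model: P₀ = D₁/(r − g), with D₁ = 11.46 given directly.
P₀ = 11.4600 / (0.096 − 0.057) = 11.4600 / 0.039 = 293.8462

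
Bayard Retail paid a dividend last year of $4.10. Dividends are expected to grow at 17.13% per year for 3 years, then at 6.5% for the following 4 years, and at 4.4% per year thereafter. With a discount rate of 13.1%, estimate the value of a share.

$71.87

Three-stage DDM. Project D₁…D_7; terminal Gordon value at t=7 with g = 0.044; discount at r = 0.131.
D_1 = 4.8023
D_2 = 5.6250
D_3 = 6.5885
D_4 = 7.0168
D_5 = 7.4729
D_6 = 7.9586
D_7 = 8.4759
TV_7 = 8.8489/(0.131−0.044) = 101.7110
P₀ = Σ Dₜ/(1+r)ᵗ + TV_7/(1+r)^7 = 71.8734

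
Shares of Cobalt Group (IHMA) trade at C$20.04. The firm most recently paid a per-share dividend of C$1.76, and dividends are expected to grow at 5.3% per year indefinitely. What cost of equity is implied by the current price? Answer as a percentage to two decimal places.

14.55%

Rearranging the constant-growth DDM: r = D₁/P₀ + g.
D₁ = 1.76 × (1 + 0.053) = 1.8533.
r = 1.8533 / 20.04 + 0.053 = 0.09248 + 0.053 = 0.14548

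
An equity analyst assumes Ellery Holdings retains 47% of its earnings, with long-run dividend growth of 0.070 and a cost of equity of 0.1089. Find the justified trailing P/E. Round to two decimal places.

14.58

Payout ratio b = 1 − 0.47 = 0.53.
Justified trailing P/E = b(1+g)/(r−g) = 0.53×(1+0.07)/(0.1089−0.07) = 14.5784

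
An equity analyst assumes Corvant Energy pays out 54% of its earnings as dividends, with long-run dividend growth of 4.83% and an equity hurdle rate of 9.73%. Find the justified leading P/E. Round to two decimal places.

Justified leading P/E = b/(r−g) = 0.54/(0.0973−0.0483) = 11.0204

11.02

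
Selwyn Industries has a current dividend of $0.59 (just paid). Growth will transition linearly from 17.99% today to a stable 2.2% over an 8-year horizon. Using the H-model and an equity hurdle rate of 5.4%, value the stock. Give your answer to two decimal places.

H-model: P₀ = D₀[(1+g_L) + H(g_S−g_L)]/(r−g_L), with H = 8/2 = 4.
P₀ = 0.59 × [(1+0.022) + 4×(0.1799−0.022)] / (0.054−0.022)
   = 0.59 × 1.6536 / 0.032 = 30.4882

$30.49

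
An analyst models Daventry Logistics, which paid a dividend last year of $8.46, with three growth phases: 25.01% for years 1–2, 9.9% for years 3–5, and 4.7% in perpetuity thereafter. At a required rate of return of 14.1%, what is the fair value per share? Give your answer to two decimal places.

Three-stage DDM. Project D₁…D_5; terminal Gordon value at t=5 with g = 0.047; discount at r = 0.141.
D_1 = 10.5758
D_2 = 13.2209
D_3 = 14.5297
D_4 = 15.9682
D_5 = 17.5490
TV_5 = 18.3738/(0.141−0.047) = 195.4662
P₀ = Σ Dₜ/(1+r)ᵗ + TV_5/(1+r)^5 = 148.7764

$148.78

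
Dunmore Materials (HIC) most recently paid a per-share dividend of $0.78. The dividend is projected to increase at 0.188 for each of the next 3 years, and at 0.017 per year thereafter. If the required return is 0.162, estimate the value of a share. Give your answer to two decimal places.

Two-stage DDM. Project D₁…D_3 at 0.188, terminal growth 0.017, discount at r = 0.162.
D_1 = 0.9266
D_2 = 1.1008
D_3 = 1.3078
Terminal value at t=3: TV = D_4/(r−g) = 1.3300/(0.162−0.017) = 9.1727
P₀ = 0.9266/(1+0.162)^1 + 1.1008/(1+0.162)^2 + 1.3078/(1+0.162)^3 + 9.1727/(1+0.162)^3 = 8.2926

$8.29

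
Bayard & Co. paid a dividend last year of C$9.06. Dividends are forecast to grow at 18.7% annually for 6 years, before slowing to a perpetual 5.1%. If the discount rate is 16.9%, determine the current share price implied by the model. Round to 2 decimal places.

Two-stage DDM. Project D₁…D_6 at 0.187, terminal growth 0.051, discount at r = 0.169.
D_1 = 10.7542
D_2 = 12.7653
D_3 = 15.1524
D_4 = 17.9859
D_5 = 21.3492
D_6 = 25.3415
Terminal value at t=6: TV = D_7/(r−g) = 26.6339/(0.169−0.051) = 225.7113
P₀ = 10.7542/(1+0.169)^1 + 12.7653/(1+0.169)^2 + 15.1524/(1+0.169)^3 + 17.9859/(1+0.169)^4 + 21.3492/(1+0.169)^5 + 25.3415/(1+0.169)^6 + 225.7113/(1+0.169)^6 = 145.8095

C$145.81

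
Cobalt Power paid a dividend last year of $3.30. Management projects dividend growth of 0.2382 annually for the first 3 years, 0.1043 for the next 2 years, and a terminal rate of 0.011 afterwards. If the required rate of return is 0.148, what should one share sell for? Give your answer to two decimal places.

$47.63

Three-stage DDM. Project D₁…D_5; terminal Gordon value at t=5 with g = 0.011; discount at r = 0.148.
D_1 = 4.0861
D_2 = 5.0594
D_3 = 6.2645
D_4 = 6.9179
D_5 = 7.6394
TV_5 = 7.7235/(0.148−0.011) = 56.3756
P₀ = Σ Dₜ/(1+r)ᵗ + TV_5/(1+r)^5 = 47.6267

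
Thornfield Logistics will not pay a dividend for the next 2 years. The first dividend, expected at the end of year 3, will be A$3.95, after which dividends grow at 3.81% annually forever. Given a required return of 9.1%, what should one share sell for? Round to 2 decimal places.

A$62.73

Deferred-dividend DDM. At t=2 the remaining stream is a growing perpetuity with first payment D_3 = 3.95.
V_2 = D_3/(r−g) = 3.95/(0.091−0.0381) = 74.6692
P₀ = V_2/(1+r)^2 = 74.6692/(1+0.091)^2 = 62.7324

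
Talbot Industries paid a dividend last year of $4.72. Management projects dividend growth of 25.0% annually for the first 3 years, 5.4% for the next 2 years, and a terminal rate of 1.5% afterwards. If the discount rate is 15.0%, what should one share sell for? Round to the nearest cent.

Three-stage DDM. Project D₁…D_5; terminal Gordon value at t=5 with g = 0.015; discount at r = 0.15.
D_1 = 5.9000
D_2 = 7.3750
D_3 = 9.2187
D_4 = 9.7166
D_5 = 10.2413
TV_5 = 10.3949/(0.15−0.015) = 76.9991
P₀ = Σ Dₜ/(1+r)ᵗ + TV_5/(1+r)^5 = 65.6978

$65.70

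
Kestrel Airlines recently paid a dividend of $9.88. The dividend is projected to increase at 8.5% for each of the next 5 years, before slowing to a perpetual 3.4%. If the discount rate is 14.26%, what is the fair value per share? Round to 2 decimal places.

Two-stage DDM. Project D₁…D_5 at 0.085, terminal growth 0.034, discount at r = 0.1426.
D_1 = 10.7198
D_2 = 11.6310
D_3 = 12.6196
D_4 = 13.6923
D_5 = 14.8561
Terminal value at t=5: TV = D_6/(r−g) = 15.3612/(0.1426−0.034) = 141.4478
P₀ = 10.7198/(1+0.1426)^1 + 11.6310/(1+0.1426)^2 + 12.6196/(1+0.1426)^3 + 13.6923/(1+0.1426)^4 + 14.8561/(1+0.1426)^5 + 141.4478/(1+0.1426)^5 = 115.0441

$115.04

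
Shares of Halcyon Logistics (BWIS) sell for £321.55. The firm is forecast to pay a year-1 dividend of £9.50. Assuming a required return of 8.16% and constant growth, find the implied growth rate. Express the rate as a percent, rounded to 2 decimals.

From P₀ = D₁/(r − g), the implied growth is g = r − D₁/P₀.
g = 0.0816 − 9.50/321.55 = 0.0816 − 0.02954 = 0.05206

5.21%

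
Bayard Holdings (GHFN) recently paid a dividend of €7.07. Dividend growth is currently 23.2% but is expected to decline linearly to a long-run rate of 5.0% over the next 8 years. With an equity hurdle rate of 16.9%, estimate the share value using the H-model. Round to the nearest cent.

H-model: P₀ = D₀[(1+g_L) + H(g_S−g_L)]/(r−g_L), with H = 8/2 = 4.
P₀ = 7.07 × [(1+0.05) + 4×(0.232−0.05)] / (0.169−0.05)
   = 7.07 × 1.7780 / 0.119 = 105.6341

€105.63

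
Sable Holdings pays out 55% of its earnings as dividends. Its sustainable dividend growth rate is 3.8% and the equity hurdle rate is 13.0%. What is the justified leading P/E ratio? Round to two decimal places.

Justified leading P/E = b/(r−g) = 0.55/(0.13−0.038) = 5.9783

5.98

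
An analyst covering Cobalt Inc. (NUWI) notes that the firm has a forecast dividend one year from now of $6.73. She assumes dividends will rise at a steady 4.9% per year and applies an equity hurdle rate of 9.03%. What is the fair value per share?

$162.95

Gordon growth model: P₀ = D₁/(r − g), with D₁ = 6.73 given directly.
P₀ = 6.7300 / (0.0903 − 0.049) = 6.7300 / 0.0413 = 162.9540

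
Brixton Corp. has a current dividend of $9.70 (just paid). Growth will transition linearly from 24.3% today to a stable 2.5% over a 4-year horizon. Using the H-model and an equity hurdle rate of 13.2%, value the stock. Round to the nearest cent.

$132.45

H-model: P₀ = D₀[(1+g_L) + H(g_S−g_L)]/(r−g_L), with H = 4/2 = 2.
P₀ = 9.70 × [(1+0.025) + 2×(0.243−0.025)] / (0.132−0.025)
   = 9.70 × 1.4610 / 0.107 = 132.4458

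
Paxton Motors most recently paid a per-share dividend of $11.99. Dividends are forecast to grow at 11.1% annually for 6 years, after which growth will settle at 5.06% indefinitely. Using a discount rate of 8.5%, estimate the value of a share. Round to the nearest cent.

$500.31

Two-stage DDM. Project D₁…D_6 at 0.111, terminal growth 0.0506, discount at r = 0.085.
D_1 = 13.3209
D_2 = 14.7995
D_3 = 16.4423
D_4 = 18.2673
D_5 = 20.2950
D_6 = 22.5478
Terminal value at t=6: TV = D_7/(r−g) = 23.6887/(0.085−0.0506) = 688.6245
P₀ = 13.3209/(1+0.085)^1 + 14.7995/(1+0.085)^2 + 16.4423/(1+0.085)^3 + 18.2673/(1+0.085)^4 + 20.2950/(1+0.085)^5 + 22.5478/(1+0.085)^6 + 688.6245/(1+0.085)^6 = 500.3095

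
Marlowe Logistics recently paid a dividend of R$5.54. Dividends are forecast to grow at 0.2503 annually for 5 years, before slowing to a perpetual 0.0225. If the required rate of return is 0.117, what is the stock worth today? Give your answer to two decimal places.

R$144.67

Two-stage DDM. Project D₁…D_5 at 0.2503, terminal growth 0.0225, discount at r = 0.117.
D_1 = 6.9267
D_2 = 8.6604
D_3 = 10.8281
D_4 = 13.5384
D_5 = 16.9270
Terminal value at t=5: TV = D_6/(r−g) = 17.3079/(0.117−0.0225) = 183.1523
P₀ = 6.9267/(1+0.117)^1 + 8.6604/(1+0.117)^2 + 10.8281/(1+0.117)^3 + 13.5384/(1+0.117)^4 + 16.9270/(1+0.117)^5 + 183.1523/(1+0.117)^5 = 144.6717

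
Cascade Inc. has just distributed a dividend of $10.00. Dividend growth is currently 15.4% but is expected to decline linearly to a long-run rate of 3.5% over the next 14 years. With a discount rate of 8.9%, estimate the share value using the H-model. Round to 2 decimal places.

H-model: P₀ = D₀[(1+g_L) + H(g_S−g_L)]/(r−g_L), with H = 14/2 = 7.
P₀ = 10.00 × [(1+0.035) + 7×(0.154−0.035)] / (0.089−0.035)
   = 10.00 × 1.8680 / 0.054 = 345.9259

$345.93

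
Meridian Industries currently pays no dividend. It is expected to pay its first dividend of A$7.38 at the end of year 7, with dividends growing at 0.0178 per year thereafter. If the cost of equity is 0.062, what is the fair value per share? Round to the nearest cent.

A$116.38

Deferred-dividend DDM. At t=6 the remaining stream is a growing perpetuity with first payment D_7 = 7.38.
V_6 = D_7/(r−g) = 7.38/(0.062−0.0178) = 166.9683
P₀ = V_6/(1+r)^6 = 166.9683/(1+0.062)^6 = 116.3823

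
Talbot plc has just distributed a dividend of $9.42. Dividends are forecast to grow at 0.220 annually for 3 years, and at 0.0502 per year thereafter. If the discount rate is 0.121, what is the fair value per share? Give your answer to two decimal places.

Two-stage DDM. Project D₁…D_3 at 0.22, terminal growth 0.0502, discount at r = 0.121.
D_1 = 11.4924
D_2 = 14.0207
D_3 = 17.1053
Terminal value at t=3: TV = D_4/(r−g) = 17.9640/(0.121−0.0502) = 253.7284
P₀ = 11.4924/(1+0.121)^1 + 14.0207/(1+0.121)^2 + 17.1053/(1+0.121)^3 + 253.7284/(1+0.121)^3 = 213.6679

$213.67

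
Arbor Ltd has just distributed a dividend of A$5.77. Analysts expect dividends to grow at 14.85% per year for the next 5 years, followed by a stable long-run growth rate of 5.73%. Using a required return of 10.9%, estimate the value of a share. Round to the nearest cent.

Two-stage DDM. Project D₁…D_5 at 0.1485, terminal growth 0.0573, discount at r = 0.109.
D_1 = 6.6268
D_2 = 7.6109
D_3 = 8.7412
D_4 = 10.0392
D_5 = 11.5300
Terminal value at t=5: TV = D_6/(r−g) = 12.1907/(0.109−0.0573) = 235.7971
P₀ = 6.6268/(1+0.109)^1 + 7.6109/(1+0.109)^2 + 8.7412/(1+0.109)^3 + 10.0392/(1+0.109)^4 + 11.5300/(1+0.109)^5 + 235.7971/(1+0.109)^5 = 172.6492

A$172.65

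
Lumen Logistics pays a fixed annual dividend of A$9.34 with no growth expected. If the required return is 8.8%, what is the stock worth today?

Zero-growth DDM (perpetuity): P₀ = D/r = 9.34 / 0.088 = 106.1364

A$106.14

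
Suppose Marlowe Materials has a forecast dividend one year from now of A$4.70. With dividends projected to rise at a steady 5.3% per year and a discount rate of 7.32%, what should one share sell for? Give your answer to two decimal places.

Gordon growth model: P₀ = D₁/(r − g), with D₁ = 4.70 given directly.
P₀ = 4.7000 / (0.0732 − 0.053) = 4.7000 / 0.0202 = 232.6733

A$232.67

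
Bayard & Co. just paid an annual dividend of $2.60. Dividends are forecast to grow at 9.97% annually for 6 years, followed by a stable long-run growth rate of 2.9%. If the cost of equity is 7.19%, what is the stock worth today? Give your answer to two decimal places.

$89.80

Two-stage DDM. Project D₁…D_6 at 0.0997, terminal growth 0.029, discount at r = 0.0719.
D_1 = 2.8592
D_2 = 3.1443
D_3 = 3.4578
D_4 = 3.8025
D_5 = 4.1816
D_6 = 4.5985
Terminal value at t=6: TV = D_7/(r−g) = 4.7319/(0.0719−0.029) = 110.3003
P₀ = 2.8592/(1+0.0719)^1 + 3.1443/(1+0.0719)^2 + 3.4578/(1+0.0719)^3 + 3.8025/(1+0.0719)^4 + 4.1816/(1+0.0719)^5 + 4.5985/(1+0.0719)^6 + 110.3003/(1+0.0719)^6 = 89.7984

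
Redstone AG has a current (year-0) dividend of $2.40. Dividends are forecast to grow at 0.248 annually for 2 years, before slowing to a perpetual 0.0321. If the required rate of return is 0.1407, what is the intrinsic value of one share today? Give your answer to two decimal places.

$32.80

Two-stage DDM. Project D₁…D_2 at 0.248, terminal growth 0.0321, discount at r = 0.1407.
D_1 = 2.9952
D_2 = 3.7380
Terminal value at t=2: TV = D_3/(r−g) = 3.8580/(0.1407−0.0321) = 35.5249
P₀ = 2.9952/(1+0.1407)^1 + 3.7380/(1+0.1407)^2 + 35.5249/(1+0.1407)^2 = 32.8002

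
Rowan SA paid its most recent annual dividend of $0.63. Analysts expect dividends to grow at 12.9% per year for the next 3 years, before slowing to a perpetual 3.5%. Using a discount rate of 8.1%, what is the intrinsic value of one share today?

$18.21

Two-stage DDM. Project D₁…D_3 at 0.129, terminal growth 0.035, discount at r = 0.081.
D_1 = 0.7113
D_2 = 0.8030
D_3 = 0.9066
Terminal value at t=3: TV = D_4/(r−g) = 0.9383/(0.081−0.035) = 20.3988
P₀ = 0.7113/(1+0.081)^1 + 0.8030/(1+0.081)^2 + 0.9066/(1+0.081)^3 + 20.3988/(1+0.081)^3 = 18.2112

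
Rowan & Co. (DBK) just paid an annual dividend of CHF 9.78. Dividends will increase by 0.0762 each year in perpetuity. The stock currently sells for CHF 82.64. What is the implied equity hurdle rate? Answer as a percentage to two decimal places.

20.36%

Rearranging the constant-growth DDM: r = D₁/P₀ + g.
D₁ = 9.78 × (1 + 0.0762) = 10.5252.
r = 10.5252 / 82.64 + 0.0762 = 0.12736 + 0.0762 = 0.20356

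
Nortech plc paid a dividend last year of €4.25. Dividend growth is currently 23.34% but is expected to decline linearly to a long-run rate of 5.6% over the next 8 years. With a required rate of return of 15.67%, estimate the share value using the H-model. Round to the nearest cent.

H-model: P₀ = D₀[(1+g_L) + H(g_S−g_L)]/(r−g_L), with H = 8/2 = 4.
P₀ = 4.25 × [(1+0.056) + 4×(0.2334−0.056)] / (0.1567−0.056)
   = 4.25 × 1.7656 / 0.1007 = 74.5164

€74.52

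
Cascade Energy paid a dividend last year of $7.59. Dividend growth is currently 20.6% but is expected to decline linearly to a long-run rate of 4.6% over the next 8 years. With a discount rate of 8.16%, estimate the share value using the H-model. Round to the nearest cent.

H-model: P₀ = D₀[(1+g_L) + H(g_S−g_L)]/(r−g_L), with H = 8/2 = 4.
P₀ = 7.59 × [(1+0.046) + 4×(0.206−0.046)] / (0.0816−0.046)
   = 7.59 × 1.6860 / 0.0356 = 359.4590

$359.46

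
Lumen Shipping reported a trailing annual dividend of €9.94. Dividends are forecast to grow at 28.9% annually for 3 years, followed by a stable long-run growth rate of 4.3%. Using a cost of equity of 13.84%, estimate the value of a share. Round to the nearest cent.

Two-stage DDM. Project D₁…D_3 at 0.289, terminal growth 0.043, discount at r = 0.1384.
D_1 = 12.8127
D_2 = 16.5155
D_3 = 21.2885
Terminal value at t=3: TV = D_4/(r−g) = 22.2039/(0.1384−0.043) = 232.7454
P₀ = 12.8127/(1+0.1384)^1 + 16.5155/(1+0.1384)^2 + 21.2885/(1+0.1384)^3 + 232.7454/(1+0.1384)^3 = 196.1885

€196.19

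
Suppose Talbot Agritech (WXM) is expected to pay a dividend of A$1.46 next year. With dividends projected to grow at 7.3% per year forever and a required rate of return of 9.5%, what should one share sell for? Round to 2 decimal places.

A$66.36

Gordon growth model: P₀ = D₁/(r − g), with D₁ = 1.46 given directly.
P₀ = 1.4600 / (0.095 − 0.073) = 1.4600 / 0.022 = 66.3636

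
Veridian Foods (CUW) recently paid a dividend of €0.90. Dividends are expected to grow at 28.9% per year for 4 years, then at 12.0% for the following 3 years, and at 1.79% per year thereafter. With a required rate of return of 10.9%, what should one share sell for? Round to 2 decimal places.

€29.25

Three-stage DDM. Project D₁…D_7; terminal Gordon value at t=7 with g = 0.0179; discount at r = 0.109.
D_1 = 1.1601
D_2 = 1.4954
D_3 = 1.9275
D_4 = 2.4846
D_5 = 2.7827
D_6 = 3.1167
D_7 = 3.4907
TV_7 = 3.5531/(0.109−0.0179) = 39.0027
P₀ = Σ Dₜ/(1+r)ᵗ + TV_7/(1+r)^7 = 29.2488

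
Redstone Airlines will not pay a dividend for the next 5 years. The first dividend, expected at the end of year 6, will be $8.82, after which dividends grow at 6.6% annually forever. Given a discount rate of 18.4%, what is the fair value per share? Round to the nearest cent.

Deferred-dividend DDM. At t=5 the remaining stream is a growing perpetuity with first payment D_6 = 8.82.
V_5 = D_6/(r−g) = 8.82/(0.184−0.066) = 74.7458
P₀ = V_5/(1+r)^5 = 74.7458/(1+0.184)^5 = 32.1239

$32.12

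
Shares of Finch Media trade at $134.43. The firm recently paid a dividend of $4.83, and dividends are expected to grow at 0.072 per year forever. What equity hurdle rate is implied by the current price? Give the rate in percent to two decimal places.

11.05%

Rearranging the constant-growth DDM: r = D₁/P₀ + g.
D₁ = 4.83 × (1 + 0.072) = 5.1778.
r = 5.1778 / 134.43 + 0.072 = 0.03852 + 0.072 = 0.11052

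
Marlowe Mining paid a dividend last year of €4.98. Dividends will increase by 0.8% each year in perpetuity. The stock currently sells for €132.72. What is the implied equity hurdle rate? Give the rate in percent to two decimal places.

Rearranging the constant-growth DDM: r = D₁/P₀ + g.
D₁ = 4.98 × (1 + 0.008) = 5.0198.
r = 5.0198 / 132.72 + 0.008 = 0.03782 + 0.008 = 0.04582

4.58%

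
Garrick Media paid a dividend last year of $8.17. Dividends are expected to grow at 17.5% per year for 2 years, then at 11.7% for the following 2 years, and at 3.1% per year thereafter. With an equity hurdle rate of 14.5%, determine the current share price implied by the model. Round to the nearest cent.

Three-stage DDM. Project D₁…D_4; terminal Gordon value at t=4 with g = 0.031; discount at r = 0.145.
D_1 = 9.5998
D_2 = 11.2797
D_3 = 12.5994
D_4 = 14.0736
TV_4 = 14.5098/(0.145−0.031) = 127.2794
P₀ = Σ Dₜ/(1+r)ᵗ + TV_4/(1+r)^4 = 107.6211

$107.62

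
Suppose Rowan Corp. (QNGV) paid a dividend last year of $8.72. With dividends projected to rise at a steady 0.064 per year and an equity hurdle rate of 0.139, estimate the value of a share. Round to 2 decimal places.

$123.71

Gordon growth model: P₀ = D₁/(r − g). D₁ = 8.72 × (1 + 0.064) = 9.2781.
P₀ = 9.2781 / (0.139 − 0.064) = 9.2781 / 0.075 = 123.7077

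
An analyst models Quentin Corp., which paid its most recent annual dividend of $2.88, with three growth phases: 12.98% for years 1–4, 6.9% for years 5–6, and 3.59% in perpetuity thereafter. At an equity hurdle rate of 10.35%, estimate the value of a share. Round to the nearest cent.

$63.77

Three-stage DDM. Project D₁…D_6; terminal Gordon value at t=6 with g = 0.0359; discount at r = 0.1035.
D_1 = 3.2538
D_2 = 3.6762
D_3 = 4.1533
D_4 = 4.6924
D_5 = 5.0162
D_6 = 5.3623
TV_6 = 5.5548/(0.1035−0.0359) = 82.1723
P₀ = Σ Dₜ/(1+r)ᵗ + TV_6/(1+r)^6 = 63.7667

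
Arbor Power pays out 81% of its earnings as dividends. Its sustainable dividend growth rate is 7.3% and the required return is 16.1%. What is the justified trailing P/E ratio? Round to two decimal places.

9.88

Justified trailing P/E = b(1+g)/(r−g) = 0.81×(1+0.073)/(0.161−0.073) = 9.8765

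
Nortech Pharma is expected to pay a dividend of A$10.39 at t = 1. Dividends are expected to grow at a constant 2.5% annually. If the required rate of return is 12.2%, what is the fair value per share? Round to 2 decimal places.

Gordon growth model: P₀ = D₁/(r − g), with D₁ = 10.39 given directly.
P₀ = 10.3900 / (0.122 − 0.025) = 10.3900 / 0.097 = 107.1134

A$107.11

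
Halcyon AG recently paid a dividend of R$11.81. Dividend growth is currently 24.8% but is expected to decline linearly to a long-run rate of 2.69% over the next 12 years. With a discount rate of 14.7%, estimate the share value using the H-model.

H-model: P₀ = D₀[(1+g_L) + H(g_S−g_L)]/(r−g_L), with H = 12/2 = 6.
P₀ = 11.81 × [(1+0.0269) + 6×(0.248−0.0269)] / (0.147−0.0269)
   = 11.81 × 2.3535 / 0.1201 = 231.4308

R$231.43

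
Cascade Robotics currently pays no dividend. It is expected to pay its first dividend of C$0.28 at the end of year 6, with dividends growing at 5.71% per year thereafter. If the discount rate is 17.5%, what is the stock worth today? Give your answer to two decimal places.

Deferred-dividend DDM. At t=5 the remaining stream is a growing perpetuity with first payment D_6 = 0.28.
V_5 = D_6/(r−g) = 0.28/(0.175−0.0571) = 2.3749
P₀ = V_5/(1+r)^5 = 2.3749/(1+0.175)^5 = 1.0604

C$1.06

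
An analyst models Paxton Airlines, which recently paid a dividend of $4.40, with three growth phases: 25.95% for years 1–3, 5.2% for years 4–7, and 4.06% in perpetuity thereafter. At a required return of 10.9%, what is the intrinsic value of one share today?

Three-stage DDM. Project D₁…D_7; terminal Gordon value at t=7 with g = 0.0406; discount at r = 0.109.
D_1 = 5.5418
D_2 = 6.9799
D_3 = 8.7912
D_4 = 9.2483
D_5 = 9.7292
D_6 = 10.2352
D_7 = 10.7674
TV_7 = 11.2045/(0.109−0.0406) = 163.8090
P₀ = Σ Dₜ/(1+r)ᵗ + TV_7/(1+r)^7 = 119.1521

$119.15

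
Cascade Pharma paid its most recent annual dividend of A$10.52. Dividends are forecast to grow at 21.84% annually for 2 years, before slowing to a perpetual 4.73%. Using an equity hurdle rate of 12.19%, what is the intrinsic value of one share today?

Two-stage DDM. Project D₁…D_2 at 0.2184, terminal growth 0.0473, discount at r = 0.1219.
D_1 = 12.8176
D_2 = 15.6169
Terminal value at t=2: TV = D_3/(r−g) = 16.3556/(0.1219−0.0473) = 219.2440
P₀ = 12.8176/(1+0.1219)^1 + 15.6169/(1+0.1219)^2 + 219.2440/(1+0.1219)^2 = 198.0210

A$198.02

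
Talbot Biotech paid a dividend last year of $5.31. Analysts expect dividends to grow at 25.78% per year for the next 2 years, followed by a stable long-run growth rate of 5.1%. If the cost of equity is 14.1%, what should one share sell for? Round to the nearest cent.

Two-stage DDM. Project D₁…D_2 at 0.2578, terminal growth 0.051, discount at r = 0.141.
D_1 = 6.6789
D_2 = 8.4007
Terminal value at t=2: TV = D_3/(r−g) = 8.8292/(0.141−0.051) = 98.1020
P₀ = 6.6789/(1+0.141)^1 + 8.4007/(1+0.141)^2 + 98.1020/(1+0.141)^2 = 87.6604

$87.66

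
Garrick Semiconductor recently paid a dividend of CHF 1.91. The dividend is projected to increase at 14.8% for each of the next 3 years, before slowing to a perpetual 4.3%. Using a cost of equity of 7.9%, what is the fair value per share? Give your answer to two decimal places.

CHF 73.14

Two-stage DDM. Project D₁…D_3 at 0.148, terminal growth 0.043, discount at r = 0.079.
D_1 = 2.1927
D_2 = 2.5172
D_3 = 2.8897
Terminal value at t=3: TV = D_4/(r−g) = 3.0140/(0.079−0.043) = 83.7222
P₀ = 2.1927/(1+0.079)^1 + 2.5172/(1+0.079)^2 + 2.8897/(1+0.079)^3 + 83.7222/(1+0.079)^3 = 73.1410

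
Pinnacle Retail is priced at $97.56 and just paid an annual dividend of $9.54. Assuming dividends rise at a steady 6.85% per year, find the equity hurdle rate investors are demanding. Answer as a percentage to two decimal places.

Rearranging the constant-growth DDM: r = D₁/P₀ + g.
D₁ = 9.54 × (1 + 0.0685) = 10.1935.
r = 10.1935 / 97.56 + 0.0685 = 0.10448 + 0.0685 = 0.17298

17.30%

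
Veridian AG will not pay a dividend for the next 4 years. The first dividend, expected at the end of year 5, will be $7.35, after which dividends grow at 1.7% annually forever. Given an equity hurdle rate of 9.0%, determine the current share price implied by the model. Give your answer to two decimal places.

Deferred-dividend DDM. At t=4 the remaining stream is a growing perpetuity with first payment D_5 = 7.35.
V_4 = D_5/(r−g) = 7.35/(0.09−0.017) = 100.6849
P₀ = V_4/(1+r)^4 = 100.6849/(1+0.09)^4 = 71.3277

$71.33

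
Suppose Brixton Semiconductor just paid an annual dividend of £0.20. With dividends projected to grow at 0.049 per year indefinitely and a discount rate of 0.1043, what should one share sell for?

Gordon growth model: P₀ = D₁/(r − g). D₁ = 0.20 × (1 + 0.049) = 0.2098.
P₀ = 0.2098 / (0.1043 − 0.049) = 0.2098 / 0.0553 = 3.7939

£3.79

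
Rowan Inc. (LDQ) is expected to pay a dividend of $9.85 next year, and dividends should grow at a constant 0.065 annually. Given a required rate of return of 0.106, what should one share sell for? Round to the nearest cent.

$240.24

Gordon growth model: P₀ = D₁/(r − g), with D₁ = 9.85 given directly.
P₀ = 9.8500 / (0.106 − 0.065) = 9.8500 / 0.041 = 240.2439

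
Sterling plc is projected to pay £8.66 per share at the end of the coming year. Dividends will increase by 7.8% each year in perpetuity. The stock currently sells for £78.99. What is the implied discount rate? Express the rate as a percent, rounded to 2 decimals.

18.76%

Rearranging the constant-growth DDM: r = D₁/P₀ + g.
r = 8.6600 / 78.99 + 0.078 = 0.10963 + 0.078 = 0.18763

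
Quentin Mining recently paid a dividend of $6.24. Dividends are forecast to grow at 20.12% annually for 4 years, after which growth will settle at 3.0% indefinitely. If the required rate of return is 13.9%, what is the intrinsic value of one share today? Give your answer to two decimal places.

$101.50

Two-stage DDM. Project D₁…D_4 at 0.2012, terminal growth 0.03, discount at r = 0.139.
D_1 = 7.4955
D_2 = 9.0036
D_3 = 10.8151
D_4 = 12.9911
Terminal value at t=4: TV = D_5/(r−g) = 13.3808/(0.139−0.03) = 122.7599
P₀ = 7.4955/(1+0.139)^1 + 9.0036/(1+0.139)^2 + 10.8151/(1+0.139)^3 + 12.9911/(1+0.139)^4 + 122.7599/(1+0.139)^4 = 101.4982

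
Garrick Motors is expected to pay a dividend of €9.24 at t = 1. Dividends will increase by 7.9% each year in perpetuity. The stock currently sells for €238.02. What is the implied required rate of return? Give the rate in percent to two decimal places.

Rearranging the constant-growth DDM: r = D₁/P₀ + g.
r = 9.2400 / 238.02 + 0.079 = 0.03882 + 0.079 = 0.11782

11.78%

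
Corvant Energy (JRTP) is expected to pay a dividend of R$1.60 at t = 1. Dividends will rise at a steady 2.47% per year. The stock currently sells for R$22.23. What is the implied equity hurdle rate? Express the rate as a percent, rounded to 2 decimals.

Rearranging the constant-growth DDM: r = D₁/P₀ + g.
r = 1.6000 / 22.23 + 0.0247 = 0.07197 + 0.0247 = 0.09667

9.67%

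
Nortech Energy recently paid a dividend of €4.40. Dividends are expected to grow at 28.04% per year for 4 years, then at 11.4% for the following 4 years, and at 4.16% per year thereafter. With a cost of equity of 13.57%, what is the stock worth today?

Three-stage DDM. Project D₁…D_8; terminal Gordon value at t=8 with g = 0.0416; discount at r = 0.1357.
D_1 = 5.6338
D_2 = 7.2135
D_3 = 9.2361
D_4 = 11.8259
D_5 = 13.1741
D_6 = 14.6759
D_7 = 16.3490
D_8 = 18.2128
TV_8 = 18.9704/(0.1357−0.0416) = 201.5986
P₀ = Σ Dₜ/(1+r)ᵗ + TV_8/(1+r)^8 = 123.9101

€123.91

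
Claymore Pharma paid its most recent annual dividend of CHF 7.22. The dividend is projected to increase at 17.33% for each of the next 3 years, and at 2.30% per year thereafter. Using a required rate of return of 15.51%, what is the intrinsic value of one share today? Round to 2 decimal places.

CHF 80.95

Two-stage DDM. Project D₁…D_3 at 0.1733, terminal growth 0.023, discount at r = 0.1551.
D_1 = 8.4712
D_2 = 9.9393
D_3 = 11.6618
Terminal value at t=3: TV = D_4/(r−g) = 11.9300/(0.1551−0.023) = 90.3103
P₀ = 8.4712/(1+0.1551)^1 + 9.9393/(1+0.1551)^2 + 11.6618/(1+0.1551)^3 + 90.3103/(1+0.1551)^3 = 80.9472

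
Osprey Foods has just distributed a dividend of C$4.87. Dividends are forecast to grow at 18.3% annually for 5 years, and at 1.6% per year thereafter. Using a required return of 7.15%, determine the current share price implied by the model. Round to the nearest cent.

Two-stage DDM. Project D₁…D_5 at 0.183, terminal growth 0.016, discount at r = 0.0715.
D_1 = 5.7612
D_2 = 6.8155
D_3 = 8.0628
D_4 = 9.5382
D_5 = 11.2837
Terminal value at t=5: TV = D_6/(r−g) = 11.4643/(0.0715−0.016) = 206.5634
P₀ = 5.7612/(1+0.0715)^1 + 6.8155/(1+0.0715)^2 + 8.0628/(1+0.0715)^3 + 9.5382/(1+0.0715)^4 + 11.2837/(1+0.0715)^5 + 206.5634/(1+0.0715)^5 = 179.3409

C$179.34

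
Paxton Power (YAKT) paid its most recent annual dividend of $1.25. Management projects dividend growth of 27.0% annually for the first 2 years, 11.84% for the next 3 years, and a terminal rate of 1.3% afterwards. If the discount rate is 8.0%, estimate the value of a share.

Three-stage DDM. Project D₁…D_5; terminal Gordon value at t=5 with g = 0.013; discount at r = 0.08.
D_1 = 1.5875
D_2 = 2.0161
D_3 = 2.2548
D_4 = 2.5218
D_5 = 2.8204
TV_5 = 2.8571/(0.08−0.013) = 42.6426
P₀ = Σ Dₜ/(1+r)ᵗ + TV_5/(1+r)^5 = 37.7833

$37.78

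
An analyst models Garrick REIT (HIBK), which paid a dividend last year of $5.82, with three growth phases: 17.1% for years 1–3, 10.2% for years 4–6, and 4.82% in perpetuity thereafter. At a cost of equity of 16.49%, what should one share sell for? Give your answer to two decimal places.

$78.49

Three-stage DDM. Project D₁…D_6; terminal Gordon value at t=6 with g = 0.0482; discount at r = 0.1649.
D_1 = 6.8152
D_2 = 7.9806
D_3 = 9.3453
D_4 = 10.2985
D_5 = 11.3490
D_6 = 12.5066
TV_6 = 13.1094/(0.1649−0.0482) = 112.3341
P₀ = Σ Dₜ/(1+r)ᵗ + TV_6/(1+r)^6 = 78.4871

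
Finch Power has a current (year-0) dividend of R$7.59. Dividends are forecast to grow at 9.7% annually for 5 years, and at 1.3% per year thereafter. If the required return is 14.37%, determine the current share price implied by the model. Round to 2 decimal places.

R$81.30

Two-stage DDM. Project D₁…D_5 at 0.097, terminal growth 0.013, discount at r = 0.1437.
D_1 = 8.3262
D_2 = 9.1339
D_3 = 10.0199
D_4 = 10.9918
D_5 = 12.0580
Terminal value at t=5: TV = D_6/(r−g) = 12.2147/(0.1437−0.013) = 93.4563
P₀ = 8.3262/(1+0.1437)^1 + 9.1339/(1+0.1437)^2 + 10.0199/(1+0.1437)^3 + 10.9918/(1+0.1437)^4 + 12.0580/(1+0.1437)^5 + 93.4563/(1+0.1437)^5 = 81.3049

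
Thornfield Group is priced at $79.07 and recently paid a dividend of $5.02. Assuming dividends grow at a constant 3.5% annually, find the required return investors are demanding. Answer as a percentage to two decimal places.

10.07%

Rearranging the constant-growth DDM: r = D₁/P₀ + g.
D₁ = 5.02 × (1 + 0.035) = 5.1957.
r = 5.1957 / 79.07 + 0.035 = 0.06571 + 0.035 = 0.10071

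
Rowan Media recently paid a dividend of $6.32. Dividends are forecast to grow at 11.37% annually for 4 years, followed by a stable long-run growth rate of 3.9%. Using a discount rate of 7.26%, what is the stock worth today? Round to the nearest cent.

Two-stage DDM. Project D₁…D_4 at 0.1137, terminal growth 0.039, discount at r = 0.0726.
D_1 = 7.0386
D_2 = 7.8389
D_3 = 8.7302
D_4 = 9.7228
Terminal value at t=4: TV = D_5/(r−g) = 10.1020/(0.0726−0.039) = 300.6535
P₀ = 7.0386/(1+0.0726)^1 + 7.8389/(1+0.0726)^2 + 8.7302/(1+0.0726)^3 + 9.7228/(1+0.0726)^4 + 300.6535/(1+0.0726)^4 = 254.9475

$254.95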